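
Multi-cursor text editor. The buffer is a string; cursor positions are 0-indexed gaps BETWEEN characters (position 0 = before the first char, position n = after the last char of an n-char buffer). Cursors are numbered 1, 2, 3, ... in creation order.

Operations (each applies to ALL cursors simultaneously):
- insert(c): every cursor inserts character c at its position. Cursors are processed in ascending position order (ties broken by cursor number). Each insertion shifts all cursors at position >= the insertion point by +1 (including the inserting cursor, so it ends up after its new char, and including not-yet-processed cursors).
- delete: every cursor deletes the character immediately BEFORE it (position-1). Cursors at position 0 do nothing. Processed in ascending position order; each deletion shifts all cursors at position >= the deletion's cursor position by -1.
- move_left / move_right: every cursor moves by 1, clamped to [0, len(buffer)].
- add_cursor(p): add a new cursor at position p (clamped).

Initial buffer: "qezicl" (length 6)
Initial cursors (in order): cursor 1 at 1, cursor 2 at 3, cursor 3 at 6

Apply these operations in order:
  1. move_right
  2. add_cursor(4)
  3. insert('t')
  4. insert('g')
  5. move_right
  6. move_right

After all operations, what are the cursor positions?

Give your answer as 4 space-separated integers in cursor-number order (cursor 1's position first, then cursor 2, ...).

Answer: 6 12 14 12

Derivation:
After op 1 (move_right): buffer="qezicl" (len 6), cursors c1@2 c2@4 c3@6, authorship ......
After op 2 (add_cursor(4)): buffer="qezicl" (len 6), cursors c1@2 c2@4 c4@4 c3@6, authorship ......
After op 3 (insert('t')): buffer="qetzittclt" (len 10), cursors c1@3 c2@7 c4@7 c3@10, authorship ..1..24..3
After op 4 (insert('g')): buffer="qetgzittggcltg" (len 14), cursors c1@4 c2@10 c4@10 c3@14, authorship ..11..2424..33
After op 5 (move_right): buffer="qetgzittggcltg" (len 14), cursors c1@5 c2@11 c4@11 c3@14, authorship ..11..2424..33
After op 6 (move_right): buffer="qetgzittggcltg" (len 14), cursors c1@6 c2@12 c4@12 c3@14, authorship ..11..2424..33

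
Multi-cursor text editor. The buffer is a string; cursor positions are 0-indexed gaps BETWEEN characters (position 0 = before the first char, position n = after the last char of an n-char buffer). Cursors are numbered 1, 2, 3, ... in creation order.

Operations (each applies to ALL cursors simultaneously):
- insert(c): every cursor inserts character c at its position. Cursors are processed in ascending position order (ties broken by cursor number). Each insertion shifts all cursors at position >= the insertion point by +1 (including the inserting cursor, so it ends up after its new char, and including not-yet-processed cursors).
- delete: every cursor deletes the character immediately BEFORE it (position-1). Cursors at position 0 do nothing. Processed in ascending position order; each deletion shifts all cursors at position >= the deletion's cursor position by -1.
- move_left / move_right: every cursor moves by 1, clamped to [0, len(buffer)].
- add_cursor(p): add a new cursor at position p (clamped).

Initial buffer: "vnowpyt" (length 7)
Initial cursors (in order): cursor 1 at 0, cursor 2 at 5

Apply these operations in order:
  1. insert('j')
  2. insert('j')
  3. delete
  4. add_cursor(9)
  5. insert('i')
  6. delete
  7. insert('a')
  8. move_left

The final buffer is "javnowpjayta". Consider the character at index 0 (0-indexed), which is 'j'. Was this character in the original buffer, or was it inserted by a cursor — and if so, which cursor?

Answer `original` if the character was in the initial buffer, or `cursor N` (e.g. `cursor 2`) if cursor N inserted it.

After op 1 (insert('j')): buffer="jvnowpjyt" (len 9), cursors c1@1 c2@7, authorship 1.....2..
After op 2 (insert('j')): buffer="jjvnowpjjyt" (len 11), cursors c1@2 c2@9, authorship 11.....22..
After op 3 (delete): buffer="jvnowpjyt" (len 9), cursors c1@1 c2@7, authorship 1.....2..
After op 4 (add_cursor(9)): buffer="jvnowpjyt" (len 9), cursors c1@1 c2@7 c3@9, authorship 1.....2..
After op 5 (insert('i')): buffer="jivnowpjiyti" (len 12), cursors c1@2 c2@9 c3@12, authorship 11.....22..3
After op 6 (delete): buffer="jvnowpjyt" (len 9), cursors c1@1 c2@7 c3@9, authorship 1.....2..
After op 7 (insert('a')): buffer="javnowpjayta" (len 12), cursors c1@2 c2@9 c3@12, authorship 11.....22..3
After op 8 (move_left): buffer="javnowpjayta" (len 12), cursors c1@1 c2@8 c3@11, authorship 11.....22..3
Authorship (.=original, N=cursor N): 1 1 . . . . . 2 2 . . 3
Index 0: author = 1

Answer: cursor 1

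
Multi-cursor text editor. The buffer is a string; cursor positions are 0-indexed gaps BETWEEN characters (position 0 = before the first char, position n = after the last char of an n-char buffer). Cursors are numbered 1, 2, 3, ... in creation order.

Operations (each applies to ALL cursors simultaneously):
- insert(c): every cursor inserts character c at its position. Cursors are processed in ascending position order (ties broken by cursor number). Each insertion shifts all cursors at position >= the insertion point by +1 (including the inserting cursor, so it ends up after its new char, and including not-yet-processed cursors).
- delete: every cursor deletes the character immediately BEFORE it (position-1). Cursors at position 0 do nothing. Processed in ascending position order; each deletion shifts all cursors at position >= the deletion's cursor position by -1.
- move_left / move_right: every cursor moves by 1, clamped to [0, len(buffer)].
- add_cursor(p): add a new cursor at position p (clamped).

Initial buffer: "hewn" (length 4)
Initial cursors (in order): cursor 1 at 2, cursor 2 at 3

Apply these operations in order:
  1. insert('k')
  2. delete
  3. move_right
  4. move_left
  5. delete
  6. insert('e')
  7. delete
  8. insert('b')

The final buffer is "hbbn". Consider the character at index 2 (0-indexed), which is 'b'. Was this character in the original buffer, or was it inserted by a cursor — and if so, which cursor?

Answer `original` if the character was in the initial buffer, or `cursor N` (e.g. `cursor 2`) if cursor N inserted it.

Answer: cursor 2

Derivation:
After op 1 (insert('k')): buffer="hekwkn" (len 6), cursors c1@3 c2@5, authorship ..1.2.
After op 2 (delete): buffer="hewn" (len 4), cursors c1@2 c2@3, authorship ....
After op 3 (move_right): buffer="hewn" (len 4), cursors c1@3 c2@4, authorship ....
After op 4 (move_left): buffer="hewn" (len 4), cursors c1@2 c2@3, authorship ....
After op 5 (delete): buffer="hn" (len 2), cursors c1@1 c2@1, authorship ..
After op 6 (insert('e')): buffer="heen" (len 4), cursors c1@3 c2@3, authorship .12.
After op 7 (delete): buffer="hn" (len 2), cursors c1@1 c2@1, authorship ..
After op 8 (insert('b')): buffer="hbbn" (len 4), cursors c1@3 c2@3, authorship .12.
Authorship (.=original, N=cursor N): . 1 2 .
Index 2: author = 2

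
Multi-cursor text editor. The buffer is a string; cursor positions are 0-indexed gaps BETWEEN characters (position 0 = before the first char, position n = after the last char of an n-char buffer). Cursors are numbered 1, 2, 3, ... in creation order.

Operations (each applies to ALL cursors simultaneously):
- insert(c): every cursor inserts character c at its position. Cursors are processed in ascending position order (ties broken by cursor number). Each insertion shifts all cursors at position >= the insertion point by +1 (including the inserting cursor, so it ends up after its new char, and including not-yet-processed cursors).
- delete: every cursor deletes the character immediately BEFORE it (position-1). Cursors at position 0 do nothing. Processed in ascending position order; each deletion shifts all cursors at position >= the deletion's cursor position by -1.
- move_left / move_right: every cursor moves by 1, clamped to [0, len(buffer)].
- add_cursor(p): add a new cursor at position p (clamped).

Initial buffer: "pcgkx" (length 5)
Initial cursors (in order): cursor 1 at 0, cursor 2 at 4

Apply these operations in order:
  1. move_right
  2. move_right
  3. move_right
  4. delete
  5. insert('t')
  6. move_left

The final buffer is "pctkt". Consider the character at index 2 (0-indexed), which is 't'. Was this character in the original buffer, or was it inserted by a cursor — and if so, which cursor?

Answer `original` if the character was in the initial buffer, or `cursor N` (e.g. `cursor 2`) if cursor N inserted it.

Answer: cursor 1

Derivation:
After op 1 (move_right): buffer="pcgkx" (len 5), cursors c1@1 c2@5, authorship .....
After op 2 (move_right): buffer="pcgkx" (len 5), cursors c1@2 c2@5, authorship .....
After op 3 (move_right): buffer="pcgkx" (len 5), cursors c1@3 c2@5, authorship .....
After op 4 (delete): buffer="pck" (len 3), cursors c1@2 c2@3, authorship ...
After op 5 (insert('t')): buffer="pctkt" (len 5), cursors c1@3 c2@5, authorship ..1.2
After op 6 (move_left): buffer="pctkt" (len 5), cursors c1@2 c2@4, authorship ..1.2
Authorship (.=original, N=cursor N): . . 1 . 2
Index 2: author = 1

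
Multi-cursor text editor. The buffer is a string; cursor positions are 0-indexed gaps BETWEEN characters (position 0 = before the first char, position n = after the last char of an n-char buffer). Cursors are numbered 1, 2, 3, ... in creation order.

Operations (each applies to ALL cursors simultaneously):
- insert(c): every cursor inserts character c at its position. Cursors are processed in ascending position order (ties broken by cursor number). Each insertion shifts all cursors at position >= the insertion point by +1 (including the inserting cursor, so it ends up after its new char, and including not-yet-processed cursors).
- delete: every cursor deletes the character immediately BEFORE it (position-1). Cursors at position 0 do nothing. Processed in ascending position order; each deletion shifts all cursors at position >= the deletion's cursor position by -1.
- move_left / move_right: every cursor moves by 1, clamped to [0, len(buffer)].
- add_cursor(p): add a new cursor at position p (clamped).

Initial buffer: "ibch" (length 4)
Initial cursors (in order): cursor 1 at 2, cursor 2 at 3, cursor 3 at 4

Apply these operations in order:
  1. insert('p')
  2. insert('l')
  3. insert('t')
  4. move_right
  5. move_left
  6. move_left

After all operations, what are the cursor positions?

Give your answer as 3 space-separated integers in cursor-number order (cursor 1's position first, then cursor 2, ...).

After op 1 (insert('p')): buffer="ibpcphp" (len 7), cursors c1@3 c2@5 c3@7, authorship ..1.2.3
After op 2 (insert('l')): buffer="ibplcplhpl" (len 10), cursors c1@4 c2@7 c3@10, authorship ..11.22.33
After op 3 (insert('t')): buffer="ibpltcplthplt" (len 13), cursors c1@5 c2@9 c3@13, authorship ..111.222.333
After op 4 (move_right): buffer="ibpltcplthplt" (len 13), cursors c1@6 c2@10 c3@13, authorship ..111.222.333
After op 5 (move_left): buffer="ibpltcplthplt" (len 13), cursors c1@5 c2@9 c3@12, authorship ..111.222.333
After op 6 (move_left): buffer="ibpltcplthplt" (len 13), cursors c1@4 c2@8 c3@11, authorship ..111.222.333

Answer: 4 8 11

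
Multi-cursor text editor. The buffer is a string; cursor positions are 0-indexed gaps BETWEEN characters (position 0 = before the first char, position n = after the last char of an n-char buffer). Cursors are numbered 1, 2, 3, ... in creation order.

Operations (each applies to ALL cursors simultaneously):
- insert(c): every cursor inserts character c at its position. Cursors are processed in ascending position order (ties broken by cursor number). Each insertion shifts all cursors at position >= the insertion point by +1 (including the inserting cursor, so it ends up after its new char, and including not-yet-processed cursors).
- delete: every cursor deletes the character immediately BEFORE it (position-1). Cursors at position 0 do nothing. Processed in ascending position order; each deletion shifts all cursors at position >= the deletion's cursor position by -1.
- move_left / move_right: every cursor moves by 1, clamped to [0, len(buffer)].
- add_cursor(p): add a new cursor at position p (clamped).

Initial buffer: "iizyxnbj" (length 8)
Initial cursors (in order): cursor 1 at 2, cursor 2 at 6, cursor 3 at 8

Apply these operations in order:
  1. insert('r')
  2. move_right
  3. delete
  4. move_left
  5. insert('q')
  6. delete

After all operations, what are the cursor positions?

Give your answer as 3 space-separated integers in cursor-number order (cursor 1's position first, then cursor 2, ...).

After op 1 (insert('r')): buffer="iirzyxnrbjr" (len 11), cursors c1@3 c2@8 c3@11, authorship ..1....2..3
After op 2 (move_right): buffer="iirzyxnrbjr" (len 11), cursors c1@4 c2@9 c3@11, authorship ..1....2..3
After op 3 (delete): buffer="iiryxnrj" (len 8), cursors c1@3 c2@7 c3@8, authorship ..1...2.
After op 4 (move_left): buffer="iiryxnrj" (len 8), cursors c1@2 c2@6 c3@7, authorship ..1...2.
After op 5 (insert('q')): buffer="iiqryxnqrqj" (len 11), cursors c1@3 c2@8 c3@10, authorship ..11...223.
After op 6 (delete): buffer="iiryxnrj" (len 8), cursors c1@2 c2@6 c3@7, authorship ..1...2.

Answer: 2 6 7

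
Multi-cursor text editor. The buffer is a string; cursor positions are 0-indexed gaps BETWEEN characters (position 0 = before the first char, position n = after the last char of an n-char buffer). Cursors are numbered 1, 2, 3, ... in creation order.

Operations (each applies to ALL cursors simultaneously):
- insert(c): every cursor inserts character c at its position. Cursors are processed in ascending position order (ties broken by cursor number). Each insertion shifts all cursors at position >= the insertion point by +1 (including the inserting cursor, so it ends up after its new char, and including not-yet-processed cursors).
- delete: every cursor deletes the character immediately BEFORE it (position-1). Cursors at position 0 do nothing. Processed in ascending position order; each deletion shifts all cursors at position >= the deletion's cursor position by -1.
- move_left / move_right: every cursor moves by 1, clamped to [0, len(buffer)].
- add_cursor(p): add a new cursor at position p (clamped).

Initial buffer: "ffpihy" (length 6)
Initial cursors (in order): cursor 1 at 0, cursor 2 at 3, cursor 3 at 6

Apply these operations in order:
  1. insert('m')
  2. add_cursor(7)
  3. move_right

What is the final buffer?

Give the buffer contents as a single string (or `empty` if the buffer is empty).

After op 1 (insert('m')): buffer="mffpmihym" (len 9), cursors c1@1 c2@5 c3@9, authorship 1...2...3
After op 2 (add_cursor(7)): buffer="mffpmihym" (len 9), cursors c1@1 c2@5 c4@7 c3@9, authorship 1...2...3
After op 3 (move_right): buffer="mffpmihym" (len 9), cursors c1@2 c2@6 c4@8 c3@9, authorship 1...2...3

Answer: mffpmihym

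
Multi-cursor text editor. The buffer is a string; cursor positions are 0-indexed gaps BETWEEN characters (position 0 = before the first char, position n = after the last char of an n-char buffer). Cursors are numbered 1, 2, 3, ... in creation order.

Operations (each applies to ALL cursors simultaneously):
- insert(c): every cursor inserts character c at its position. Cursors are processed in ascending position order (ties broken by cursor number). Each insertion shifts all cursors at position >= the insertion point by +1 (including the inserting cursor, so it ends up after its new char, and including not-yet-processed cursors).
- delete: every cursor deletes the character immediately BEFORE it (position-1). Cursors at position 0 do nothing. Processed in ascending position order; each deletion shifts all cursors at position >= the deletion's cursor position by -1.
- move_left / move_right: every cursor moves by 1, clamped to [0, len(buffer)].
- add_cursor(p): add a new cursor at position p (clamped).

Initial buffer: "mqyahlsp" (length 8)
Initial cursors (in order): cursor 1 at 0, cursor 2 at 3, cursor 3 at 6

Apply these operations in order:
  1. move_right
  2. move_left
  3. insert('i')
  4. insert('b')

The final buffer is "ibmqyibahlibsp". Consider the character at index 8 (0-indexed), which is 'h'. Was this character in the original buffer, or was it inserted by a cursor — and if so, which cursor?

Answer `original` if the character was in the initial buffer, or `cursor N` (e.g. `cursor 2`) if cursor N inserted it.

After op 1 (move_right): buffer="mqyahlsp" (len 8), cursors c1@1 c2@4 c3@7, authorship ........
After op 2 (move_left): buffer="mqyahlsp" (len 8), cursors c1@0 c2@3 c3@6, authorship ........
After op 3 (insert('i')): buffer="imqyiahlisp" (len 11), cursors c1@1 c2@5 c3@9, authorship 1...2...3..
After op 4 (insert('b')): buffer="ibmqyibahlibsp" (len 14), cursors c1@2 c2@7 c3@12, authorship 11...22...33..
Authorship (.=original, N=cursor N): 1 1 . . . 2 2 . . . 3 3 . .
Index 8: author = original

Answer: original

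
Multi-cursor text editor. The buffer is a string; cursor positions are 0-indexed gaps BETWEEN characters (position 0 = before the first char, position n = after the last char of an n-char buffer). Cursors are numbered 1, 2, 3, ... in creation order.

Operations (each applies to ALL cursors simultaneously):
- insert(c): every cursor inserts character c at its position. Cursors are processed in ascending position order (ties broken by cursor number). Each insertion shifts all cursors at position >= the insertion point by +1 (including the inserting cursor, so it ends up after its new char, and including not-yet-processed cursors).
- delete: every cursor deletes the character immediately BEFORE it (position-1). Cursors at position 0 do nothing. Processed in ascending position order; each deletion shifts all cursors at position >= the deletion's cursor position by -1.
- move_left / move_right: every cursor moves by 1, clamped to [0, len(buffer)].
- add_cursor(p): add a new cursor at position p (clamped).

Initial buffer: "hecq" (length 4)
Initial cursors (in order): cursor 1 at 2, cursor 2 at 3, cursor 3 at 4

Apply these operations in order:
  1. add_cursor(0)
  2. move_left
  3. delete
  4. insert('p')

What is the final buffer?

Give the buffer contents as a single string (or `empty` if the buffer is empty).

Answer: ppppq

Derivation:
After op 1 (add_cursor(0)): buffer="hecq" (len 4), cursors c4@0 c1@2 c2@3 c3@4, authorship ....
After op 2 (move_left): buffer="hecq" (len 4), cursors c4@0 c1@1 c2@2 c3@3, authorship ....
After op 3 (delete): buffer="q" (len 1), cursors c1@0 c2@0 c3@0 c4@0, authorship .
After op 4 (insert('p')): buffer="ppppq" (len 5), cursors c1@4 c2@4 c3@4 c4@4, authorship 1234.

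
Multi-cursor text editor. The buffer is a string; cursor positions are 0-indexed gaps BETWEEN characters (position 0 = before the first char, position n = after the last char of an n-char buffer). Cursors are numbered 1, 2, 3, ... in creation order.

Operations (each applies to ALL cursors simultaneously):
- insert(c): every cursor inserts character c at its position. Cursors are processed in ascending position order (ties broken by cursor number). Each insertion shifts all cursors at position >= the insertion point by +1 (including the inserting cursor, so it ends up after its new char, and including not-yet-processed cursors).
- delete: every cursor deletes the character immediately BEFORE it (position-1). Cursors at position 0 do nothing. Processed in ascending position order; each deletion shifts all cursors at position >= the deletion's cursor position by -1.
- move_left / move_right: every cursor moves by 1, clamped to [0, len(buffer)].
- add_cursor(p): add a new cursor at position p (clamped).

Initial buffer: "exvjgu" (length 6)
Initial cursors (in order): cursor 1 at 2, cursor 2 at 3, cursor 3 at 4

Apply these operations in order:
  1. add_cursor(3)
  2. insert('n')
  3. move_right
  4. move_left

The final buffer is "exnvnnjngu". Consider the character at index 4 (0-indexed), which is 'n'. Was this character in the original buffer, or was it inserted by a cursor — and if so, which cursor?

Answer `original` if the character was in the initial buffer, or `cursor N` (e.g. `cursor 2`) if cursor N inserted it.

After op 1 (add_cursor(3)): buffer="exvjgu" (len 6), cursors c1@2 c2@3 c4@3 c3@4, authorship ......
After op 2 (insert('n')): buffer="exnvnnjngu" (len 10), cursors c1@3 c2@6 c4@6 c3@8, authorship ..1.24.3..
After op 3 (move_right): buffer="exnvnnjngu" (len 10), cursors c1@4 c2@7 c4@7 c3@9, authorship ..1.24.3..
After op 4 (move_left): buffer="exnvnnjngu" (len 10), cursors c1@3 c2@6 c4@6 c3@8, authorship ..1.24.3..
Authorship (.=original, N=cursor N): . . 1 . 2 4 . 3 . .
Index 4: author = 2

Answer: cursor 2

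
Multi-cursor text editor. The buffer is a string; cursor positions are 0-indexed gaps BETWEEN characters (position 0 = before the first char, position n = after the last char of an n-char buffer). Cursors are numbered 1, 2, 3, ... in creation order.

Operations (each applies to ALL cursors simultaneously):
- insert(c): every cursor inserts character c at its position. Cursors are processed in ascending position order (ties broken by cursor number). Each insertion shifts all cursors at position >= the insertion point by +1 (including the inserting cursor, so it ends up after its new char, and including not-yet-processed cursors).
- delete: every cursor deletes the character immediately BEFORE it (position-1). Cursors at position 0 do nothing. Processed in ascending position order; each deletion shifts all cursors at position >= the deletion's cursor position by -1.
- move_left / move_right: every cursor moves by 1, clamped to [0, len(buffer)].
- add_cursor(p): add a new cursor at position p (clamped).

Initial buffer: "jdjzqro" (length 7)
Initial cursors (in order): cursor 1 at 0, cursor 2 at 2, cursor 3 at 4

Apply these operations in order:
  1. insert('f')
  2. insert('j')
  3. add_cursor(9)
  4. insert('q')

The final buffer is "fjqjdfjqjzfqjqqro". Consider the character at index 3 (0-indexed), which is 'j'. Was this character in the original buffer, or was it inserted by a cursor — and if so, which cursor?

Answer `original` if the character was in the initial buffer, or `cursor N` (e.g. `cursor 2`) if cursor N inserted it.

Answer: original

Derivation:
After op 1 (insert('f')): buffer="fjdfjzfqro" (len 10), cursors c1@1 c2@4 c3@7, authorship 1..2..3...
After op 2 (insert('j')): buffer="fjjdfjjzfjqro" (len 13), cursors c1@2 c2@6 c3@10, authorship 11..22..33...
After op 3 (add_cursor(9)): buffer="fjjdfjjzfjqro" (len 13), cursors c1@2 c2@6 c4@9 c3@10, authorship 11..22..33...
After op 4 (insert('q')): buffer="fjqjdfjqjzfqjqqro" (len 17), cursors c1@3 c2@8 c4@12 c3@14, authorship 111..222..3433...
Authorship (.=original, N=cursor N): 1 1 1 . . 2 2 2 . . 3 4 3 3 . . .
Index 3: author = original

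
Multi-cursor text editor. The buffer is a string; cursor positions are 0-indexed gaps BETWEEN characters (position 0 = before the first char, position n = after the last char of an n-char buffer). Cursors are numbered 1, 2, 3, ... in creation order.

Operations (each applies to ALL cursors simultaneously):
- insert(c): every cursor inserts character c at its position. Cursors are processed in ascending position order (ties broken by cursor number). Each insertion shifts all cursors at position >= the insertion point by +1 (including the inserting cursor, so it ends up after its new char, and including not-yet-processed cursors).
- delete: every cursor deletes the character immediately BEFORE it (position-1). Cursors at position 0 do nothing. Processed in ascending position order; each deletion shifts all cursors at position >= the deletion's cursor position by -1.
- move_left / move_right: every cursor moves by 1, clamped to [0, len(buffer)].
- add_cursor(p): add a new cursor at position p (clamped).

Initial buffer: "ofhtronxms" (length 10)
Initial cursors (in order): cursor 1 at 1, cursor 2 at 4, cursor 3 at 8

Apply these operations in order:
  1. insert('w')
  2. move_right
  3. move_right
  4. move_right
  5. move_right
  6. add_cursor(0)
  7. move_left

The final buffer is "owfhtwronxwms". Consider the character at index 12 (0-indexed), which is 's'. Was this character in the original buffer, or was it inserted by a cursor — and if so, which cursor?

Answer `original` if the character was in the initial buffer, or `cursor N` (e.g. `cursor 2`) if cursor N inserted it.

After op 1 (insert('w')): buffer="owfhtwronxwms" (len 13), cursors c1@2 c2@6 c3@11, authorship .1...2....3..
After op 2 (move_right): buffer="owfhtwronxwms" (len 13), cursors c1@3 c2@7 c3@12, authorship .1...2....3..
After op 3 (move_right): buffer="owfhtwronxwms" (len 13), cursors c1@4 c2@8 c3@13, authorship .1...2....3..
After op 4 (move_right): buffer="owfhtwronxwms" (len 13), cursors c1@5 c2@9 c3@13, authorship .1...2....3..
After op 5 (move_right): buffer="owfhtwronxwms" (len 13), cursors c1@6 c2@10 c3@13, authorship .1...2....3..
After op 6 (add_cursor(0)): buffer="owfhtwronxwms" (len 13), cursors c4@0 c1@6 c2@10 c3@13, authorship .1...2....3..
After op 7 (move_left): buffer="owfhtwronxwms" (len 13), cursors c4@0 c1@5 c2@9 c3@12, authorship .1...2....3..
Authorship (.=original, N=cursor N): . 1 . . . 2 . . . . 3 . .
Index 12: author = original

Answer: original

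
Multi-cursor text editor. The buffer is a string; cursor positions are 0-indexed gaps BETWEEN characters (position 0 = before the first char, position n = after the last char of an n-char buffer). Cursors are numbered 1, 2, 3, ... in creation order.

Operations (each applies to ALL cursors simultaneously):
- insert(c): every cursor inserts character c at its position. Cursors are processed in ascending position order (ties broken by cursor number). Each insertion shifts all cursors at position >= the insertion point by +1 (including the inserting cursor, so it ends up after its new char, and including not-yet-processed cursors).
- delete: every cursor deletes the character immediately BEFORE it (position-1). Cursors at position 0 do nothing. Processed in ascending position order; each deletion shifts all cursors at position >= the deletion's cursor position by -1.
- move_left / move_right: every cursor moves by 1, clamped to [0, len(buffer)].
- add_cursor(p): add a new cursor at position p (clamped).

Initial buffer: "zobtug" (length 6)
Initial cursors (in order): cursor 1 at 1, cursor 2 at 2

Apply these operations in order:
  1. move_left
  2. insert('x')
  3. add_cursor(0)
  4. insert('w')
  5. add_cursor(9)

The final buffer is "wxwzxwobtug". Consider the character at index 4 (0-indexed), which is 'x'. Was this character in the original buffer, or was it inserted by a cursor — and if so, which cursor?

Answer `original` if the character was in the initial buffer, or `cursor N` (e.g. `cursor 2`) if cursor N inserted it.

Answer: cursor 2

Derivation:
After op 1 (move_left): buffer="zobtug" (len 6), cursors c1@0 c2@1, authorship ......
After op 2 (insert('x')): buffer="xzxobtug" (len 8), cursors c1@1 c2@3, authorship 1.2.....
After op 3 (add_cursor(0)): buffer="xzxobtug" (len 8), cursors c3@0 c1@1 c2@3, authorship 1.2.....
After op 4 (insert('w')): buffer="wxwzxwobtug" (len 11), cursors c3@1 c1@3 c2@6, authorship 311.22.....
After op 5 (add_cursor(9)): buffer="wxwzxwobtug" (len 11), cursors c3@1 c1@3 c2@6 c4@9, authorship 311.22.....
Authorship (.=original, N=cursor N): 3 1 1 . 2 2 . . . . .
Index 4: author = 2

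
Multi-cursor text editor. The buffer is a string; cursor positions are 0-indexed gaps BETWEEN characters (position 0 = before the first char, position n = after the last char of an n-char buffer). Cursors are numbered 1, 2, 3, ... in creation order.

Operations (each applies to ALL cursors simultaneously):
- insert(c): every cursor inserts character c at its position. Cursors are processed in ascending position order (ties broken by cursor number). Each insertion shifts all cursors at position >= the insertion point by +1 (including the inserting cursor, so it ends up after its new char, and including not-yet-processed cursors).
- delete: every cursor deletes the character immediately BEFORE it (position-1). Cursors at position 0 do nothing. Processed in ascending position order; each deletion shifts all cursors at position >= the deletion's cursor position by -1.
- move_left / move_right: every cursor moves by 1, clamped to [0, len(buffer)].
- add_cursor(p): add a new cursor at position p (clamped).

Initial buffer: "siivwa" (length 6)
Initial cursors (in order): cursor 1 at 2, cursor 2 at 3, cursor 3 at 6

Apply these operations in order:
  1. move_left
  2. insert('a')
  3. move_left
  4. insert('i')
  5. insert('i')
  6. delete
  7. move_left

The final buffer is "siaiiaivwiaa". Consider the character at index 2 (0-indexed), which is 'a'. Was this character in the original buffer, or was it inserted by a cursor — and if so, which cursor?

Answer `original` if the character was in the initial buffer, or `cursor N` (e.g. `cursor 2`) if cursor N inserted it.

After op 1 (move_left): buffer="siivwa" (len 6), cursors c1@1 c2@2 c3@5, authorship ......
After op 2 (insert('a')): buffer="saiaivwaa" (len 9), cursors c1@2 c2@4 c3@8, authorship .1.2...3.
After op 3 (move_left): buffer="saiaivwaa" (len 9), cursors c1@1 c2@3 c3@7, authorship .1.2...3.
After op 4 (insert('i')): buffer="siaiiaivwiaa" (len 12), cursors c1@2 c2@5 c3@10, authorship .11.22...33.
After op 5 (insert('i')): buffer="siiaiiiaivwiiaa" (len 15), cursors c1@3 c2@7 c3@13, authorship .111.222...333.
After op 6 (delete): buffer="siaiiaivwiaa" (len 12), cursors c1@2 c2@5 c3@10, authorship .11.22...33.
After op 7 (move_left): buffer="siaiiaivwiaa" (len 12), cursors c1@1 c2@4 c3@9, authorship .11.22...33.
Authorship (.=original, N=cursor N): . 1 1 . 2 2 . . . 3 3 .
Index 2: author = 1

Answer: cursor 1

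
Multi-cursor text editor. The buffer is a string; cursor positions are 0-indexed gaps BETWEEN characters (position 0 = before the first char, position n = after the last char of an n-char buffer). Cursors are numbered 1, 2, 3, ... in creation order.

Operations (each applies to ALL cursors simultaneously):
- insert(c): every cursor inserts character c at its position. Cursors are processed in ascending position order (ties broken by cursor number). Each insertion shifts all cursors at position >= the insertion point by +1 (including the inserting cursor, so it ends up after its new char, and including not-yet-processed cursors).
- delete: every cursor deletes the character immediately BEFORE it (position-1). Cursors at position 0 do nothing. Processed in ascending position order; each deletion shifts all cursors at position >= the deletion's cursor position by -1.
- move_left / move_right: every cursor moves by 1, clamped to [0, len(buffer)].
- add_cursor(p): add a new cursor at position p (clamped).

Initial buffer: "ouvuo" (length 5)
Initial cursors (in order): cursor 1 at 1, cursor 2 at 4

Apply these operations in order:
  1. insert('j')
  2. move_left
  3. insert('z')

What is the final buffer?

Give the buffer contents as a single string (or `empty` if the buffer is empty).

Answer: ozjuvuzjo

Derivation:
After op 1 (insert('j')): buffer="ojuvujo" (len 7), cursors c1@2 c2@6, authorship .1...2.
After op 2 (move_left): buffer="ojuvujo" (len 7), cursors c1@1 c2@5, authorship .1...2.
After op 3 (insert('z')): buffer="ozjuvuzjo" (len 9), cursors c1@2 c2@7, authorship .11...22.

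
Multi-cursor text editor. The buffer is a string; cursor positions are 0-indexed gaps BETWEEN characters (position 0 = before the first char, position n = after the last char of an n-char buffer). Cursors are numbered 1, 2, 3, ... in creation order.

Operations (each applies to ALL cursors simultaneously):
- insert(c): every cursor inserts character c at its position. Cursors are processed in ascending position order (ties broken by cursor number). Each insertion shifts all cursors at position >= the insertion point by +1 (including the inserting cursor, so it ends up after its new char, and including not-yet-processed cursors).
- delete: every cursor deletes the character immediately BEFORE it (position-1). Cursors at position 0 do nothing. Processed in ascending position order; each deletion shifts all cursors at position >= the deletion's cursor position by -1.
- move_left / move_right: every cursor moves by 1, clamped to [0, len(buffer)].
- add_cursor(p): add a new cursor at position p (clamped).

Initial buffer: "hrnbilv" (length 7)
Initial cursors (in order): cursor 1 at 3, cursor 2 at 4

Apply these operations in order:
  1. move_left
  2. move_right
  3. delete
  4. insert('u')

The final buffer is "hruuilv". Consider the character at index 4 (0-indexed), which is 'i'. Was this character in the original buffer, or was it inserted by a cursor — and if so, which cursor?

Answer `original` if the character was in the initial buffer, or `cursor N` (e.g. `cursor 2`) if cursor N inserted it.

After op 1 (move_left): buffer="hrnbilv" (len 7), cursors c1@2 c2@3, authorship .......
After op 2 (move_right): buffer="hrnbilv" (len 7), cursors c1@3 c2@4, authorship .......
After op 3 (delete): buffer="hrilv" (len 5), cursors c1@2 c2@2, authorship .....
After op 4 (insert('u')): buffer="hruuilv" (len 7), cursors c1@4 c2@4, authorship ..12...
Authorship (.=original, N=cursor N): . . 1 2 . . .
Index 4: author = original

Answer: original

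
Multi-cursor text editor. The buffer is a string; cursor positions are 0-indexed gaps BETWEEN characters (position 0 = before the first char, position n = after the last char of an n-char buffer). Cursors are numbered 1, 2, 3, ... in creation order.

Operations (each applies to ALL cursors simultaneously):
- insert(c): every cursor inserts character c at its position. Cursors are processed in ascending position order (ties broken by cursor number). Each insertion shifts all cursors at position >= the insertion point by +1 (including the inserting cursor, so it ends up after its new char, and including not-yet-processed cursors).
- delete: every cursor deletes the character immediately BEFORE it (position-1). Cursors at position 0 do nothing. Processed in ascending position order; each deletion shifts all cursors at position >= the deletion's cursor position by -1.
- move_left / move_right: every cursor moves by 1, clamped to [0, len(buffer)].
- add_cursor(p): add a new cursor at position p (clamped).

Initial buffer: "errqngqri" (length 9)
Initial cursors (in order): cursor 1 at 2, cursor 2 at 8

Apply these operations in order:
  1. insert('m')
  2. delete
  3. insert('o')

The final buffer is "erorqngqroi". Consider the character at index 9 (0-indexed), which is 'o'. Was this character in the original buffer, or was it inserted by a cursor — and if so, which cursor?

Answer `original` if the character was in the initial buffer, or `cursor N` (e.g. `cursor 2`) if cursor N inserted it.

Answer: cursor 2

Derivation:
After op 1 (insert('m')): buffer="ermrqngqrmi" (len 11), cursors c1@3 c2@10, authorship ..1......2.
After op 2 (delete): buffer="errqngqri" (len 9), cursors c1@2 c2@8, authorship .........
After op 3 (insert('o')): buffer="erorqngqroi" (len 11), cursors c1@3 c2@10, authorship ..1......2.
Authorship (.=original, N=cursor N): . . 1 . . . . . . 2 .
Index 9: author = 2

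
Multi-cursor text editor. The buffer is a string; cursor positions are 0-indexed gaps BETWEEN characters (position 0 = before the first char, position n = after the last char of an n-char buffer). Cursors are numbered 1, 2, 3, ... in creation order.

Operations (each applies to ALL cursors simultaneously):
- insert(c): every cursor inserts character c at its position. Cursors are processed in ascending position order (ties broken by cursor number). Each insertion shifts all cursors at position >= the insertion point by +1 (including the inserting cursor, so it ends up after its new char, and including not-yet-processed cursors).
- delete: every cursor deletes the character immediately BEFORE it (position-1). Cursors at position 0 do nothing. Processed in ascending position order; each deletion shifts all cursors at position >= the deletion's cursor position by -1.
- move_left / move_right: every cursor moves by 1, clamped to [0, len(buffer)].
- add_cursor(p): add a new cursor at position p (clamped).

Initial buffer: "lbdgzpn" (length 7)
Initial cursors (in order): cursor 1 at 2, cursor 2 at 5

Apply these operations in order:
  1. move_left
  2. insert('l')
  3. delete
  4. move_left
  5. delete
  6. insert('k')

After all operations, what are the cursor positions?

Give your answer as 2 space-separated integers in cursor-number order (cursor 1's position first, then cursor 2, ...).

Answer: 1 4

Derivation:
After op 1 (move_left): buffer="lbdgzpn" (len 7), cursors c1@1 c2@4, authorship .......
After op 2 (insert('l')): buffer="llbdglzpn" (len 9), cursors c1@2 c2@6, authorship .1...2...
After op 3 (delete): buffer="lbdgzpn" (len 7), cursors c1@1 c2@4, authorship .......
After op 4 (move_left): buffer="lbdgzpn" (len 7), cursors c1@0 c2@3, authorship .......
After op 5 (delete): buffer="lbgzpn" (len 6), cursors c1@0 c2@2, authorship ......
After op 6 (insert('k')): buffer="klbkgzpn" (len 8), cursors c1@1 c2@4, authorship 1..2....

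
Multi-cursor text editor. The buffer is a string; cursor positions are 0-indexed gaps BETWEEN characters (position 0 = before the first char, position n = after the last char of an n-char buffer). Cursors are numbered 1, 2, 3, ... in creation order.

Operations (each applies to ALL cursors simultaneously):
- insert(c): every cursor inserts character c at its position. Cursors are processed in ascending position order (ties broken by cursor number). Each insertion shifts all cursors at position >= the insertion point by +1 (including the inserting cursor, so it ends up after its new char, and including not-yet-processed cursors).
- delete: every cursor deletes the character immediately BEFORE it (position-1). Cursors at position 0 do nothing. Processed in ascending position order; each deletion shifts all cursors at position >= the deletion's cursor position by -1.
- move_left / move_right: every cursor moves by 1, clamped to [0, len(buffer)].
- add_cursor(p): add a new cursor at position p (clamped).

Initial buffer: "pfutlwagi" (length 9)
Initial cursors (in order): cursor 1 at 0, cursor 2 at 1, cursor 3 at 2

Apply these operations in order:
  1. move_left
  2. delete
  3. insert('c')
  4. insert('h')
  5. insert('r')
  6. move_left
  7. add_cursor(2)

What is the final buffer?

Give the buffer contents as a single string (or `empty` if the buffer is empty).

Answer: ccchhhrrrfutlwagi

Derivation:
After op 1 (move_left): buffer="pfutlwagi" (len 9), cursors c1@0 c2@0 c3@1, authorship .........
After op 2 (delete): buffer="futlwagi" (len 8), cursors c1@0 c2@0 c3@0, authorship ........
After op 3 (insert('c')): buffer="cccfutlwagi" (len 11), cursors c1@3 c2@3 c3@3, authorship 123........
After op 4 (insert('h')): buffer="ccchhhfutlwagi" (len 14), cursors c1@6 c2@6 c3@6, authorship 123123........
After op 5 (insert('r')): buffer="ccchhhrrrfutlwagi" (len 17), cursors c1@9 c2@9 c3@9, authorship 123123123........
After op 6 (move_left): buffer="ccchhhrrrfutlwagi" (len 17), cursors c1@8 c2@8 c3@8, authorship 123123123........
After op 7 (add_cursor(2)): buffer="ccchhhrrrfutlwagi" (len 17), cursors c4@2 c1@8 c2@8 c3@8, authorship 123123123........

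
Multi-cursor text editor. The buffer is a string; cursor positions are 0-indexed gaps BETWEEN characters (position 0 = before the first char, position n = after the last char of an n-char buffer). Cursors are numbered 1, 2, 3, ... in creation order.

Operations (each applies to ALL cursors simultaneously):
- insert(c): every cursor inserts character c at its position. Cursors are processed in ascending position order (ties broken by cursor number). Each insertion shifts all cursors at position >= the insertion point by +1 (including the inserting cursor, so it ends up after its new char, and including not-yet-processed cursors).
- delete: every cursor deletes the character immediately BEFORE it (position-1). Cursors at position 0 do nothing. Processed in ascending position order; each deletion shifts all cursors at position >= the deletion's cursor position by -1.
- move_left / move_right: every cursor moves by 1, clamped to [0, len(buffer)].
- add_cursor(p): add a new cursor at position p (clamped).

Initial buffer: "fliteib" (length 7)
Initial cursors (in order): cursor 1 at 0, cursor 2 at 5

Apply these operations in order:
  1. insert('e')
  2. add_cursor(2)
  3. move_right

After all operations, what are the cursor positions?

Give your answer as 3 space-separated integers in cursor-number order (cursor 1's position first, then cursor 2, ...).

Answer: 2 8 3

Derivation:
After op 1 (insert('e')): buffer="efliteeib" (len 9), cursors c1@1 c2@7, authorship 1.....2..
After op 2 (add_cursor(2)): buffer="efliteeib" (len 9), cursors c1@1 c3@2 c2@7, authorship 1.....2..
After op 3 (move_right): buffer="efliteeib" (len 9), cursors c1@2 c3@3 c2@8, authorship 1.....2..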